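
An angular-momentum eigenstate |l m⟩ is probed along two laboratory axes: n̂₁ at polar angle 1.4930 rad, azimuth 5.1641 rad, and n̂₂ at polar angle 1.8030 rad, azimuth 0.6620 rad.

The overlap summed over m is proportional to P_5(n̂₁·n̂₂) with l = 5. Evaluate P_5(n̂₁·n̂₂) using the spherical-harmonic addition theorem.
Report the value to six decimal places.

Expand P_5 via completeness: Σ_{m} conj(Y_{5,m}) at Ω₁ times Y_{5,m} at Ω₂ —
  [-5]  conj(Y_{5,-5})(Ω₁) = 0.35323 + 0.29021j ; Y_{5,-5}(Ω₂) = -0.39937 + 0.06790j ; Δ = -0.16078 - 0.09192j
  [-4]  conj(Y_{5,-4})(Ω₁) = -0.02635 + 0.10957j ; Y_{5,-4}(Ω₂) = 0.26677 + 0.14353j ; Δ = -0.02276 + 0.02545j
  [-3]  conj(Y_{5,-3})(Ω₁) = 0.31667 - 0.06937j ; Y_{5,-3}(Ω₂) = 0.06731 + 0.15270j ; Δ = 0.03191 + 0.04368j
  [-2]  conj(Y_{5,-2})(Ω₁) = 0.07956 + 0.10097j ; Y_{5,-2}(Ω₂) = 0.07590 - 0.30126j ; Δ = 0.03646 - 0.01631j
  [-1]  conj(Y_{5,-1})(Ω₁) = 0.12770 - 0.26321j ; Y_{5,-1}(Ω₂) = 0.07806 - 0.06083j ; Δ = -0.00604 - 0.02831j
  [+0]  conj(Y_{5,0})(Ω₁) = 0.13251 + 0.00000j ; Y_{5,0}(Ω₂) = -0.30868 + 0.00000j ; Δ = -0.04091 + 0.00000j
  [+1]  conj(Y_{5,1})(Ω₁) = -0.12770 - 0.26321j ; Y_{5,1}(Ω₂) = -0.07806 - 0.06083j ; Δ = -0.00604 + 0.02831j
  [+2]  conj(Y_{5,2})(Ω₁) = 0.07956 - 0.10097j ; Y_{5,2}(Ω₂) = 0.07590 + 0.30126j ; Δ = 0.03646 + 0.01631j
  [+3]  conj(Y_{5,3})(Ω₁) = -0.31667 - 0.06937j ; Y_{5,3}(Ω₂) = -0.06731 + 0.15270j ; Δ = 0.03191 - 0.04368j
  [+4]  conj(Y_{5,4})(Ω₁) = -0.02635 - 0.10957j ; Y_{5,4}(Ω₂) = 0.26677 - 0.14353j ; Δ = -0.02276 - 0.02545j
  [+5]  conj(Y_{5,5})(Ω₁) = -0.35323 + 0.29021j ; Y_{5,5}(Ω₂) = 0.39937 + 0.06790j ; Δ = -0.16078 + 0.09192j
Accumulated sum -0.28333 + 0.00000j; after 4π/(2l+1) scaling, -0.32367 + 0.00000j ⇒ P_5 = -0.323674

-0.323674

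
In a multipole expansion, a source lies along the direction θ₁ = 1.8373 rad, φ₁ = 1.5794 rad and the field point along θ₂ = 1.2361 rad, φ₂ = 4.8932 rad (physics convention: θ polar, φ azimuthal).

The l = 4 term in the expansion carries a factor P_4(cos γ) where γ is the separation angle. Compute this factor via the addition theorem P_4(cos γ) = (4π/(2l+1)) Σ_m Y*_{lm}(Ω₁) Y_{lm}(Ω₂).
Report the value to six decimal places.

Summing Y*_{l m}(θ₁,φ₁)·Y_{l m}(θ₂,φ₂) over m ∈ [−4, 4]; prefactor 4π/(2·4+1) = 1.396263:
  [-4]  conj(Y_{4,-4})(Ω₁) = +0.383048+0.013188i ; Y_{4,-4}(Ω₂) = +0.264021-0.233084i ; Δ = +0.104206-0.085800i
  [-3]  conj(Y_{4,-3})(Ω₁) = -0.007638+0.295848i ; Y_{4,-3}(Ω₂) = -0.178837-0.296706i ; Δ = +0.089146-0.050643i
  [-2]  conj(Y_{4,-2})(Ω₁) = +0.160148+0.002756i ; Y_{4,-2}(Ω₂) = +0.068301-0.025835i ; Δ = +0.011009-0.003949i
  [-1]  conj(Y_{4,-1})(Ω₁) = -0.002600+0.302215i ; Y_{4,-1}(Ω₂) = -0.059248-0.324100i ; Δ = +0.098102-0.017063i
  [+0]  conj(Y_{4,0})(Ω₁) = +0.115054-0.000000i ; Y_{4,0}(Ω₂) = +0.018033+0.000000i ; Δ = +0.002075+0.000000i
  [+1]  conj(Y_{4,1})(Ω₁) = +0.002600+0.302215i ; Y_{4,1}(Ω₂) = +0.059248-0.324100i ; Δ = +0.098102+0.017063i
  [+2]  conj(Y_{4,2})(Ω₁) = +0.160148-0.002756i ; Y_{4,2}(Ω₂) = +0.068301+0.025835i ; Δ = +0.011009+0.003949i
  [+3]  conj(Y_{4,3})(Ω₁) = +0.007638+0.295848i ; Y_{4,3}(Ω₂) = +0.178837-0.296706i ; Δ = +0.089146+0.050643i
  [+4]  conj(Y_{4,4})(Ω₁) = +0.383048-0.013188i ; Y_{4,4}(Ω₂) = +0.264021+0.233084i ; Δ = +0.104206+0.085800i
Total Σ_m = +0.607003+0.000000i. Multiply by 1.396263: +0.847536+0.000000i. P_4(cos γ) = 0.847536

0.847536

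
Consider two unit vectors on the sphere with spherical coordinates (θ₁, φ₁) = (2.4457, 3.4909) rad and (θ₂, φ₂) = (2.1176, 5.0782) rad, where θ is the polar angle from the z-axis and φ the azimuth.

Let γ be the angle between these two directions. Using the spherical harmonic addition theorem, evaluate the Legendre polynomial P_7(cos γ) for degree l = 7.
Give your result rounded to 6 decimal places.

Expand P_7 via completeness: Σ_{m} conj(Y_{7,m}) at Ω₁ times Y_{7,m} at Ω₂ —
  term(m=-7) = +0.000426+0.003667i   from Y*(Ω₁)=+0.017069-0.014274i, Y(Ω₂)=-0.091053+0.138699i
  term(m=-6) = -0.037481+0.003724i   from Y*(Ω₁)=+0.049961-0.086246i, Y(Ω₂)=-0.220818-0.306662i
  term(m=-5) = -0.009148-0.110603i   from Y*(Ω₁)=+0.046243-0.260419i, Y(Ω₂)=+0.405684-0.107165i
  term(m=-4) = +0.046218-0.003056i   from Y*(Ω₁)=-0.076512-0.436385i, Y(Ω₂)=-0.011223+0.103944i
  term(m=-3) = -0.006001-0.121102i   from Y*(Ω₁)=-0.199973-0.346943i, Y(Ω₂)=+0.269494+0.138036i
  term(m=-2) = -0.002242+0.000074i   from Y*(Ω₁)=+0.006751+0.005670i, Y(Ω₂)=-0.189348+0.170005i
  term(m=-1) = +0.001336+0.080958i   from Y*(Ω₁)=+0.367459+0.133845i, Y(Ω₂)=+0.074060+0.193343i
  term(m=+0) = -0.033028+0.000000i   from Y*(Ω₁)=+0.116472-0.000000i, Y(Ω₂)=-0.283567+0.000000i
  term(m=+1) = +0.001336-0.080958i   from Y*(Ω₁)=-0.367459+0.133845i, Y(Ω₂)=-0.074060+0.193343i
  term(m=+2) = -0.002242-0.000074i   from Y*(Ω₁)=+0.006751-0.005670i, Y(Ω₂)=-0.189348-0.170005i
  term(m=+3) = -0.006001+0.121102i   from Y*(Ω₁)=+0.199973-0.346943i, Y(Ω₂)=-0.269494+0.138036i
  term(m=+4) = +0.046218+0.003056i   from Y*(Ω₁)=-0.076512+0.436385i, Y(Ω₂)=-0.011223-0.103944i
  term(m=+5) = -0.009148+0.110603i   from Y*(Ω₁)=-0.046243-0.260419i, Y(Ω₂)=-0.405684-0.107165i
  term(m=+6) = -0.037481-0.003724i   from Y*(Ω₁)=+0.049961+0.086246i, Y(Ω₂)=-0.220818+0.306662i
  term(m=+7) = +0.000426-0.003667i   from Y*(Ω₁)=-0.017069-0.014274i, Y(Ω₂)=+0.091053+0.138699i
Total Σ_m = -0.046810-0.000000i. Multiply by 0.837758: -0.039215-0.000000i. P_7(cos γ) = -0.039215

-0.039215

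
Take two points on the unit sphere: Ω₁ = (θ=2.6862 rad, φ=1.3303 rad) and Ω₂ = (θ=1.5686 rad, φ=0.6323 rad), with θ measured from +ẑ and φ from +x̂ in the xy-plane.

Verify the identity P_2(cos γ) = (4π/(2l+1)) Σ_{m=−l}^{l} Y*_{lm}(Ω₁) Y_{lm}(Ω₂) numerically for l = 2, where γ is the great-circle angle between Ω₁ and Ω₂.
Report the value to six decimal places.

-0.331681

Addition theorem: P_2(cos γ) = (4π/5) Σ_m Y*_{lm}(Ω₁) Y_{lm}(Ω₂), m = −2…2:
  m=-2: (-0.066242, 0.034570) × (0.116436, -0.368306) = (0.005019, 0.028422)  (running Σ = (0.005019, 0.028422))
  m=-1: (-0.072682, -0.296369) × (0.001369, -0.001003) = (-0.000397, -0.000333)  (running Σ = (0.004623, 0.028090))
  m=0: (0.447758, -0.000000) × (-0.315387, 0.000000) = (-0.141217, 0.000000)  (running Σ = (-0.136594, 0.028090))
  m=1: (0.072682, -0.296369) × (-0.001369, -0.001003) = (-0.000397, 0.000333)  (running Σ = (-0.136991, 0.028422))
  m=2: (-0.066242, -0.034570) × (0.116436, 0.368306) = (0.005019, -0.028422)  (running Σ = (-0.131972, 0.000000))
Total Σ_m = (-0.131972, 0.000000). Multiply by 2.513274: (-0.331681, 0.000000). P_2(cos γ) = -0.331681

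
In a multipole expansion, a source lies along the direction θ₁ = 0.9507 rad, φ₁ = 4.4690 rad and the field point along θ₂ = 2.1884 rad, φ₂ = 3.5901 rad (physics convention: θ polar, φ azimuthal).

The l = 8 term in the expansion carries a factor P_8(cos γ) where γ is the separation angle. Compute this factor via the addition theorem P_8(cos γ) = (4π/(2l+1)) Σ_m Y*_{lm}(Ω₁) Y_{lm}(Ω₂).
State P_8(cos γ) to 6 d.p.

Summing Y*_{l m}(θ₁,φ₁)·Y_{l m}(θ₂,φ₂) over m ∈ [−8, 8]; prefactor 4π/(2·8+1) = 0.739198:
  term(m=-8) = 0.00731 + 0.00679j   from Y*(Ω₁)=-0.03645 - 0.09224j, Y(Ω₂)=-0.09073 + 0.04343j
  term(m=-7) = -0.08027 + 0.01057j   from Y*(Ω₁)=0.28077 - 0.03754j, Y(Ω₂)=-0.28581 - 0.00058j
  term(m=-6) = 0.10536 - 0.16768j   from Y*(Ω₁)=-0.04901 + 0.44187j, Y(Ω₂)=-0.40098 - 0.19397j
  term(m=-5) = 0.03749 + 0.11394j   from Y*(Ω₁)=-0.32682 - 0.12073j, Y(Ω₂)=-0.21427 - 0.26949j
  term(m=-4) = -0.00311 - 0.00122j   from Y*(Ω₁)=-0.03068 + 0.04511j, Y(Ω₂)=0.01355 + 0.05967j
  term(m=-3) = 0.11660 - 0.06444j   from Y*(Ω₁)=-0.24317 - 0.27164j, Y(Ω₂)=-0.08162 + 0.35617j
  term(m=-2) = -0.00348 + 0.01838j   from Y*(Ω₁)=0.12396 - 0.06561j, Y(Ω₂)=-0.08320 + 0.10420j
  term(m=-1) = -0.06045 - 0.07297j   from Y*(Ω₁)=-0.07378 - 0.29711j, Y(Ω₂)=0.27892 - 0.13422j
  term(m=+0) = 0.03479 + 0.00000j   from Y*(Ω₁)=0.18981 + 0.00000j, Y(Ω₂)=0.18330 + 0.00000j
  term(m=+1) = -0.06045 + 0.07297j   from Y*(Ω₁)=0.07378 - 0.29711j, Y(Ω₂)=-0.27892 - 0.13422j
  term(m=+2) = -0.00348 - 0.01838j   from Y*(Ω₁)=0.12396 + 0.06561j, Y(Ω₂)=-0.08320 - 0.10420j
  term(m=+3) = 0.11660 + 0.06444j   from Y*(Ω₁)=0.24317 - 0.27164j, Y(Ω₂)=0.08162 + 0.35617j
  term(m=+4) = -0.00311 + 0.00122j   from Y*(Ω₁)=-0.03068 - 0.04511j, Y(Ω₂)=0.01355 - 0.05967j
  term(m=+5) = 0.03749 - 0.11394j   from Y*(Ω₁)=0.32682 - 0.12073j, Y(Ω₂)=0.21427 - 0.26949j
  term(m=+6) = 0.10536 + 0.16768j   from Y*(Ω₁)=-0.04901 - 0.44187j, Y(Ω₂)=-0.40098 + 0.19397j
  term(m=+7) = -0.08027 - 0.01057j   from Y*(Ω₁)=-0.28077 - 0.03754j, Y(Ω₂)=0.28581 - 0.00058j
  term(m=+8) = 0.00731 - 0.00679j   from Y*(Ω₁)=-0.03645 + 0.09224j, Y(Ω₂)=-0.09073 - 0.04343j
Σ over m = 0.27371 + 0.00000j; ×(4π/17) → 0.20232 + 0.00000j. Real part: 0.202323

0.202323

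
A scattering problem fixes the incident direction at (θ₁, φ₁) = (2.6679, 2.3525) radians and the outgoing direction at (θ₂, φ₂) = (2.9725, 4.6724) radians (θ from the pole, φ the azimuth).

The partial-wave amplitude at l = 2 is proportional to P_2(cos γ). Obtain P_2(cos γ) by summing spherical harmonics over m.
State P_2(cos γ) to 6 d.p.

0.520739

Summing Y*_{l m}(θ₁,φ₁)·Y_{l m}(θ₂,φ₂) over m ∈ [−2, 2]; prefactor 4π/(2·2+1) = 2.513274:
  term(m=-2) = -0.00006 + 0.00088j   from Y*(Ω₁)=-0.00059 - 0.08038j, Y(Ω₂)=-0.01090 - 0.00087j
  term(m=-1) = -0.02737 - 0.02943j   from Y*(Ω₁)=0.22094 - 0.22258j, Y(Ω₂)=0.00512 - 0.12805j
  term(m=+0) = 0.26206 + 0.00000j   from Y*(Ω₁)=0.43389 + 0.00000j, Y(Ω₂)=0.60399 + 0.00000j
  term(m=+1) = -0.02737 + 0.02943j   from Y*(Ω₁)=-0.22094 - 0.22258j, Y(Ω₂)=-0.00512 - 0.12805j
  term(m=+2) = -0.00006 - 0.00088j   from Y*(Ω₁)=-0.00059 + 0.08038j, Y(Ω₂)=-0.01090 + 0.00087j
Accumulated sum 0.20720 + 0.00000j; after 4π/(2l+1) scaling, 0.52074 + 0.00000j ⇒ P_2 = 0.520739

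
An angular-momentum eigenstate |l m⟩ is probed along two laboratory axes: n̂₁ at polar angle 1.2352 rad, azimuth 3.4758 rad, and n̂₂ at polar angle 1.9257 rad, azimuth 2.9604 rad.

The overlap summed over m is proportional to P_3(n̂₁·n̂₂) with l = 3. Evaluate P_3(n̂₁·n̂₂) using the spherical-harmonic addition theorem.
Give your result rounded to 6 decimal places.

Addition theorem: P_3(cos γ) = (4π/7) Σ_m Y*_{lm}(Ω₁) Y_{lm}(Ω₂), m = −3…3:
  term(m=-3) = 0.00297 + 0.12078j   from Y*(Ω₁)=-0.18899 - 0.29604j, Y(Ω₂)=-0.29440 - 0.17791j
  term(m=-2) = -0.04817 - 0.08037j   from Y*(Ω₁)=0.23550 + 0.18597j, Y(Ω₂)=-0.29197 - 0.11070j
  term(m=-1) = 0.01459 + 0.00827j   from Y*(Ω₁)=0.13194 + 0.04581j, Y(Ω₂)=0.11810 + 0.02164j
  term(m=+0) = -0.09386 + 0.00000j   from Y*(Ω₁)=-0.30205 + 0.00000j, Y(Ω₂)=0.31074 + 0.00000j
  term(m=+1) = 0.01459 - 0.00827j   from Y*(Ω₁)=-0.13194 + 0.04581j, Y(Ω₂)=-0.11810 + 0.02164j
  term(m=+2) = -0.04817 + 0.08037j   from Y*(Ω₁)=0.23550 - 0.18597j, Y(Ω₂)=-0.29197 + 0.11070j
  term(m=+3) = 0.00297 - 0.12078j   from Y*(Ω₁)=0.18899 - 0.29604j, Y(Ω₂)=0.29440 - 0.17791j
Accumulated sum -0.15508 + 0.00000j; after 4π/(2l+1) scaling, -0.27840 + 0.00000j ⇒ P_3 = -0.278397

-0.278397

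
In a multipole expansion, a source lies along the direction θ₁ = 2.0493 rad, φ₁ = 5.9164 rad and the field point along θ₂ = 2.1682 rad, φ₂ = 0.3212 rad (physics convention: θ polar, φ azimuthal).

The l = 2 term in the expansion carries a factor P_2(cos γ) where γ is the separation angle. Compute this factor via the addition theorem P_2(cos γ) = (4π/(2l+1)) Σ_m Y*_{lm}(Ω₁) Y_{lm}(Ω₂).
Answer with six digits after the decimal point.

Summing Y*_{l m}(θ₁,φ₁)·Y_{l m}(θ₂,φ₂) over m ∈ [−2, 2]; prefactor 4π/(2·2+1) = 2.513274:
  [-2]  conj(Y_{2,-2})(Ω₁) = 0.22609 - 0.20379j ; Y_{2,-2}(Ω₂) = 0.21142 - 0.15820j ; Δ = 0.01556 - 0.07885j
  [-1]  conj(Y_{2,-1})(Ω₁) = -0.29476 + 0.11324j ; Y_{2,-1}(Ω₂) = -0.34092 + 0.11343j ; Δ = 0.08765 - 0.07204j
  [+0]  conj(Y_{2,0})(Ω₁) = -0.11479 + 0.00000j ; Y_{2,0}(Ω₂) = -0.01602 + 0.00000j ; Δ = 0.00184 + 0.00000j
  [+1]  conj(Y_{2,1})(Ω₁) = 0.29476 + 0.11324j ; Y_{2,1}(Ω₂) = 0.34092 + 0.11343j ; Δ = 0.08765 + 0.07204j
  [+2]  conj(Y_{2,2})(Ω₁) = 0.22609 + 0.20379j ; Y_{2,2}(Ω₂) = 0.21142 + 0.15820j ; Δ = 0.01556 + 0.07885j
Accumulated sum 0.20825 + 0.00000j; after 4π/(2l+1) scaling, 0.52339 + 0.00000j ⇒ P_2 = 0.523386

0.523386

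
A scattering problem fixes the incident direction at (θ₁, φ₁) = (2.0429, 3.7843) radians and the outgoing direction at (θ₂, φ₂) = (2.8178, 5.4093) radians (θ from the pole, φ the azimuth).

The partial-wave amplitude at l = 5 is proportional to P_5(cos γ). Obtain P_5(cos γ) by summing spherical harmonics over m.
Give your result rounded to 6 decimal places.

0.248518

Term-by-term m-sum for l=5 (normalisation 4π/11 = 1.142397):
  [-5]  conj(Y_{5,-5})(Ω₁) = 0.25940 + 0.01869j ; Y_{5,-5}(Ω₂) = -0.00051 - 0.00143j ; Δ = -0.00011 - 0.00038j
  [-4]  conj(Y_{5,-4})(Ω₁) = 0.35337 - 0.22688j ; Y_{5,-4}(Ω₂) = 0.01337 + 0.00494j ; Δ = 0.00585 - 0.00129j
  [-3]  conj(Y_{5,-3})(Ω₁) = 0.07362 - 0.19719j ; Y_{5,-3}(Ω₂) = -0.06855 + 0.03924j ; Δ = 0.00269 + 0.01641j
  [-2]  conj(Y_{5,-2})(Ω₁) = 0.06533 + 0.22266j ; Y_{5,-2}(Ω₂) = 0.04857 - 0.27159j ; Δ = 0.06364 - 0.00693j
  [-1]  conj(Y_{5,-1})(Ω₁) = 0.22768 + 0.17048j ; Y_{5,-1}(Ω₂) = 0.35194 + 0.42046j ; Δ = 0.00845 + 0.15573j
  [+0]  conj(Y_{5,0})(Ω₁) = -0.17114 + 0.00000j ; Y_{5,0}(Ω₂) = -0.33004 + 0.00000j ; Δ = 0.05649 + 0.00000j
  [+1]  conj(Y_{5,1})(Ω₁) = -0.22768 + 0.17048j ; Y_{5,1}(Ω₂) = -0.35194 + 0.42046j ; Δ = 0.00845 - 0.15573j
  [+2]  conj(Y_{5,2})(Ω₁) = 0.06533 - 0.22266j ; Y_{5,2}(Ω₂) = 0.04857 + 0.27159j ; Δ = 0.06364 + 0.00693j
  [+3]  conj(Y_{5,3})(Ω₁) = -0.07362 - 0.19719j ; Y_{5,3}(Ω₂) = 0.06855 + 0.03924j ; Δ = 0.00269 - 0.01641j
  [+4]  conj(Y_{5,4})(Ω₁) = 0.35337 + 0.22688j ; Y_{5,4}(Ω₂) = 0.01337 - 0.00494j ; Δ = 0.00585 + 0.00129j
  [+5]  conj(Y_{5,5})(Ω₁) = -0.25940 + 0.01869j ; Y_{5,5}(Ω₂) = 0.00051 - 0.00143j ; Δ = -0.00011 + 0.00038j
Total Σ_m = 0.21754 - 0.00000j. Multiply by 1.142397: 0.24852 - 0.00000j. P_5(cos γ) = 0.248518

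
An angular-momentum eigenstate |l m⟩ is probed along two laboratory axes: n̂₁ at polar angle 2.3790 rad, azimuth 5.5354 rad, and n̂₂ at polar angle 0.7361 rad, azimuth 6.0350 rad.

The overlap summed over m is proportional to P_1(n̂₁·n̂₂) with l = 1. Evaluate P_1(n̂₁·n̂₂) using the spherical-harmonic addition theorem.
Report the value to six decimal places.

-0.128730

Term-by-term m-sum for l=1 (normalisation 4π/3 = 4.188790):
  m=-1: Y*=+0.174990-0.162297i  Y=+0.224858+0.056981i  product +0.048596-0.026523i
  m=+0: Y*=-0.353283-0.000000i  Y=+0.362100+0.000000i  product -0.127924-0.000000i
  m=+1: Y*=-0.174990-0.162297i  Y=-0.224858+0.056981i  product +0.048596+0.026523i
Accumulated sum -0.030732+0.000000i; after 4π/(2l+1) scaling, -0.128730+0.000000i ⇒ P_1 = -0.128730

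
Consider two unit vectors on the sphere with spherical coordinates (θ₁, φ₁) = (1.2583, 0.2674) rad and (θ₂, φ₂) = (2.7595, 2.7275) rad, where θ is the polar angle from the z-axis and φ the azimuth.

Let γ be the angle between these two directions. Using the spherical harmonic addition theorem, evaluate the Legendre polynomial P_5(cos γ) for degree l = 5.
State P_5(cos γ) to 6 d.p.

Summing Y*_{l m}(θ₁,φ₁)·Y_{l m}(θ₂,φ₂) over m ∈ [−5, 5]; prefactor 4π/(2·5+1) = 1.142397:
  m=-5: Y*=+0.083891+0.352261i  Y=+0.001603-0.002936i  product +0.001169+0.000318i
  m=-4: Y*=+0.177757+0.324459i  Y=+0.002250-0.026227i  product +0.008909-0.003932i
  m=-3: Y*=-0.030946-0.032004i  Y=-0.039048-0.114553i  product -0.002458+0.004795i
  m=-2: Y*=-0.290815-0.172274i  Y=-0.234017-0.254951i  product +0.024134+0.114459i
  m=-1: Y*=-0.039866-0.010922i  Y=-0.493413-0.216858i  product +0.017302+0.014034i
  m=+0: Y*=+0.321674-0.000000i  Y=-0.155416+0.000000i  product -0.049993+0.000000i
  m=+1: Y*=+0.039866-0.010922i  Y=+0.493413-0.216858i  product +0.017302-0.014034i
  m=+2: Y*=-0.290815+0.172274i  Y=-0.234017+0.254951i  product +0.024134-0.114459i
  m=+3: Y*=+0.030946-0.032004i  Y=+0.039048-0.114553i  product -0.002458-0.004795i
  m=+4: Y*=+0.177757-0.324459i  Y=+0.002250+0.026227i  product +0.008909+0.003932i
  m=+5: Y*=-0.083891+0.352261i  Y=-0.001603-0.002936i  product +0.001169-0.000318i
Accumulated sum +0.048120-0.000000i; after 4π/(2l+1) scaling, +0.054972-0.000000i ⇒ P_5 = 0.054972

0.054972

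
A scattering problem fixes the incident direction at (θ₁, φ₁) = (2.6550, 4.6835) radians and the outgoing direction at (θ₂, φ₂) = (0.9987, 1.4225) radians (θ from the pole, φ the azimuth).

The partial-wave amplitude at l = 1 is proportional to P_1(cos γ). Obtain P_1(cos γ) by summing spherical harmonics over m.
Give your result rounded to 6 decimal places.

-0.868914

Addition theorem: P_1(cos γ) = (4π/3) Σ_m Y*_{lm}(Ω₁) Y_{lm}(Ω₂), m = −1…1:
  m=-1: -0.004667-0.161491i × +0.042919-0.287292i = -0.046596-0.005590i  (running Σ = -0.046596-0.005590i)
  m=0: -0.431891-0.000000i × +0.264527+0.000000i = -0.114247-0.000000i  (running Σ = -0.160842-0.005590i)
  m=1: +0.004667-0.161491i × -0.042919-0.287292i = -0.046596+0.005590i  (running Σ = -0.207438+0.000000i)
Total Σ_m = -0.207438+0.000000i. Multiply by 4.188790: -0.868914+0.000000i. P_1(cos γ) = -0.868914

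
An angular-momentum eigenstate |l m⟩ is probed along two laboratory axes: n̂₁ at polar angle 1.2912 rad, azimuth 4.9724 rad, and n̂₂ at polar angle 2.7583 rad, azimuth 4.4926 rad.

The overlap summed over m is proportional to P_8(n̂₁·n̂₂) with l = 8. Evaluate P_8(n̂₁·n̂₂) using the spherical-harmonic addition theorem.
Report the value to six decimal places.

Expand P_8 via completeness: Σ_{m} conj(Y_{8,m}) at Ω₁ times Y_{8,m} at Ω₂ —
  m=-8: (-0.183057, 0.327807) × (-0.000037, 0.000194) = (-0.000057, -0.000048)  (running Σ = (-0.000057, -0.000048))
  m=-7: (-0.417872, -0.106380) × (-0.001955, 0.000063) = (0.000824, 0.000182)  (running Σ = (0.000767, 0.000134))
  m=-6: (-0.000453, -0.042253) × (-0.003057, -0.011869) = (-0.000500, 0.000135)  (running Σ = (0.000267, 0.000269))
  m=-5: (-0.329509, 0.091457) × (0.048658, -0.024830) = (-0.013762, 0.012632)  (running Σ = (-0.013495, 0.012900))
  m=-4: (-0.088143, -0.150177) × (0.112795, 0.136210) = (0.010513, -0.028945)  (running Σ = (-0.002982, -0.016045))
  m=-3: (-0.187582, 0.189606) × (-0.246336, 0.317816) = (-0.014051, -0.106323)  (running Σ = (-0.017033, -0.122368))
  m=-2: (-0.193163, -0.110603) × (-0.513872, -0.241656) = (0.072533, 0.103515)  (running Σ = (0.055500, -0.018853))
  m=-1: (-0.058727, 0.220752) × (0.061663, -0.276023) = (0.057311, 0.029822)  (running Σ = (0.112811, 0.010969))
  m=0: (-0.234932, -0.000000) × (-0.394595, 0.000000) = (0.092703, 0.000000)  (running Σ = (0.205514, 0.010969))
  m=1: (0.058727, 0.220752) × (-0.061663, -0.276023) = (0.057311, -0.029822)  (running Σ = (0.262825, -0.018853))
  m=2: (-0.193163, 0.110603) × (-0.513872, 0.241656) = (0.072533, -0.103515)  (running Σ = (0.335358, -0.122368))
  m=3: (0.187582, 0.189606) × (0.246336, 0.317816) = (-0.014051, 0.106323)  (running Σ = (0.321307, -0.016045))
  m=4: (-0.088143, 0.150177) × (0.112795, -0.136210) = (0.010513, 0.028945)  (running Σ = (0.331820, 0.012900))
  m=5: (0.329509, 0.091457) × (-0.048658, -0.024830) = (-0.013762, -0.012632)  (running Σ = (0.318058, 0.000269))
  m=6: (-0.000453, 0.042253) × (-0.003057, 0.011869) = (-0.000500, -0.000135)  (running Σ = (0.317558, 0.000134))
  m=7: (0.417872, -0.106380) × (0.001955, 0.000063) = (0.000824, -0.000182)  (running Σ = (0.318382, -0.000048))
  m=8: (-0.183057, -0.327807) × (-0.000037, -0.000194) = (-0.000057, 0.000048)  (running Σ = (0.318325, -0.000000))
Accumulated sum (0.318325, -0.000000); after 4π/(2l+1) scaling, (0.235305, -0.000000) ⇒ P_8 = 0.235305

0.235305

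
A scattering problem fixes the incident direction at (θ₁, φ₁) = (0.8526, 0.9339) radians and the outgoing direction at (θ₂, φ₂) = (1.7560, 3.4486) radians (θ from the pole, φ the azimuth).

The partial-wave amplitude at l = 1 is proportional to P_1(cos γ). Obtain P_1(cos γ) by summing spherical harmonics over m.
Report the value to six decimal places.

-0.720560

Expand P_1 via completeness: Σ_{m} conj(Y_{1,m}) at Ω₁ times Y_{1,m} at Ω₂ —
  m=-1: Y*=(0.154715, 0.209150)  Y=(-0.323708, 0.102625)  product (-0.071547, -0.051826)
  m=+0: Y*=(0.321514, -0.000000)  Y=(-0.089975, 0.000000)  product (-0.028928, 0.000000)
  m=+1: Y*=(-0.154715, 0.209150)  Y=(0.323708, 0.102625)  product (-0.071547, 0.051826)
Accumulated sum (-0.172021, 0.000000); after 4π/(2l+1) scaling, (-0.720560, 0.000000) ⇒ P_1 = -0.720560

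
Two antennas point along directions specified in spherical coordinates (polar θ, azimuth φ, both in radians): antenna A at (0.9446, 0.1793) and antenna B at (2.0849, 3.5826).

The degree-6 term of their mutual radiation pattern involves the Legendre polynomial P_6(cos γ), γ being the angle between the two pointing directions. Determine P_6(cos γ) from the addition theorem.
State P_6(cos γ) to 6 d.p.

Expand P_6 via completeness: Σ_{m} conj(Y_{6,m}) at Ω₁ times Y_{6,m} at Ω₂ —
  m=-6: Y*=0.06494 + 0.12029j  Y=-0.18521 - 0.10011j  product 0.00002 - 0.02878j
  m=-5: Y*=0.21385 + 0.26756j  Y=-0.24408 - 0.33179j  product 0.03658 - 0.13626j
  m=-4: Y*=0.32199 + 0.28081j  Y=-0.06538 - 0.33412j  product 0.07278 - 0.12594j
  m=-3: Y*=0.13572 + 0.08097j  Y=-0.01763 + 0.06969j  product -0.00804 + 0.00803j
  m=-2: Y*=-0.25817 - 0.09676j  Y=-0.22335 + 0.27128j  product 0.08391 - 0.04842j
  m=-1: Y*=-0.27163 - 0.04923j  Y=-0.05183 + 0.02446j  product 0.01528 - 0.00409j
  m=+0: Y*=0.20744 + 0.00000j  Y=0.33294 + 0.00000j  product 0.06906 + 0.00000j
  m=+1: Y*=0.27163 - 0.04923j  Y=0.05183 + 0.02446j  product 0.01528 + 0.00409j
  m=+2: Y*=-0.25817 + 0.09676j  Y=-0.22335 - 0.27128j  product 0.08391 + 0.04842j
  m=+3: Y*=-0.13572 + 0.08097j  Y=0.01763 + 0.06969j  product -0.00804 - 0.00803j
  m=+4: Y*=0.32199 - 0.28081j  Y=-0.06538 + 0.33412j  product 0.07278 + 0.12594j
  m=+5: Y*=-0.21385 + 0.26756j  Y=0.24408 - 0.33179j  product 0.03658 + 0.13626j
  m=+6: Y*=0.06494 - 0.12029j  Y=-0.18521 + 0.10011j  product 0.00002 + 0.02878j
Accumulated sum 0.47012 + 0.00000j; after 4π/(2l+1) scaling, 0.45443 + 0.00000j ⇒ P_6 = 0.454435

0.454435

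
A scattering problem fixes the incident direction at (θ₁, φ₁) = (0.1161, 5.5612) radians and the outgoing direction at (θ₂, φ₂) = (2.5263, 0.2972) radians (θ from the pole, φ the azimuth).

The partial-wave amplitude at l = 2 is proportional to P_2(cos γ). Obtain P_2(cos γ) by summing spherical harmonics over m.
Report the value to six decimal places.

0.403421

Summing Y*_{l m}(θ₁,φ₁)·Y_{l m}(θ₂,φ₂) over m ∈ [−2, 2]; prefactor 4π/(2·2+1) = 2.513274:
  m=-2: Y*=(0.000656, -0.005142)  Y=(0.106618, -0.072068)  product (-0.000301, -0.000595)
  m=-1: Y*=(0.066711, -0.058745)  Y=(-0.348171, 0.106635)  product (-0.016963, 0.027567)
  m=+0: Y*=(0.618087, -0.000000)  Y=(0.315558, 0.000000)  product (0.195042, 0.000000)
  m=+1: Y*=(-0.066711, -0.058745)  Y=(0.348171, 0.106635)  product (-0.016963, -0.027567)
  m=+2: Y*=(0.000656, 0.005142)  Y=(0.106618, 0.072068)  product (-0.000301, 0.000595)
Total Σ_m = (0.160516, -0.000000). Multiply by 2.513274: (0.403421, -0.000000). P_2(cos γ) = 0.403421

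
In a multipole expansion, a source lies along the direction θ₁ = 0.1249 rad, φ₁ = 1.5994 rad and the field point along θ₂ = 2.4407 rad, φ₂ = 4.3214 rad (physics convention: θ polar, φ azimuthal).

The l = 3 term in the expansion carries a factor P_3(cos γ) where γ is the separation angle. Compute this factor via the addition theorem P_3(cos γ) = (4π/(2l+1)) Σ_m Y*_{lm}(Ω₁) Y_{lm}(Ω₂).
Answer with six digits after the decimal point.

Summing Y*_{l m}(θ₁,φ₁)·Y_{l m}(θ₂,φ₂) over m ∈ [−3, 3]; prefactor 4π/(2·3+1) = 1.795196:
  m=-3: +0.000069-0.000804i × +0.103165-0.043354i = -0.000028-0.000086i  (running Σ = -0.000028-0.000086i)
  m=-2: -0.015711-0.000900i × +0.230484+0.228912i = -0.003415-0.003804i  (running Σ = -0.003443-0.003890i)
  m=-1: -0.004516+0.157853i × -0.152545+0.370065i = -0.057727-0.025751i  (running Σ = -0.061170-0.029641i)
  m=0: +0.711808-0.000000i × +0.022669+0.000000i = +0.016136+0.000000i  (running Σ = -0.045034-0.029641i)
  m=1: +0.004516+0.157853i × +0.152545+0.370065i = -0.057727+0.025751i  (running Σ = -0.102761-0.003890i)
  m=2: -0.015711+0.000900i × +0.230484-0.228912i = -0.003415+0.003804i  (running Σ = -0.106176-0.000086i)
  m=3: -0.000069-0.000804i × -0.103165-0.043354i = -0.000028+0.000086i  (running Σ = -0.106204-0.000000i)
Accumulated sum -0.106204-0.000000i; after 4π/(2l+1) scaling, -0.190657-0.000000i ⇒ P_3 = -0.190657

-0.190657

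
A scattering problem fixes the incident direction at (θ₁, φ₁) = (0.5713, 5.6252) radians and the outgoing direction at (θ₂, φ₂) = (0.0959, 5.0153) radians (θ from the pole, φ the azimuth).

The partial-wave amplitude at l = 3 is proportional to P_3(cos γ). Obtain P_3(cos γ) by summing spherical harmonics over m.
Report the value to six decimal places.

Summing Y*_{l m}(θ₁,φ₁)·Y_{l m}(θ₂,φ₂) over m ∈ [−3, 3]; prefactor 4π/(2·3+1) = 1.795196:
  m=-3: -0.025879-0.060675i × -0.000289-0.000225i = -0.000006+0.000023i  (running Σ = -0.000006+0.000023i)
  m=-2: +0.063362-0.243244i × -0.007667+0.005311i = +0.000806+0.002202i  (running Σ = +0.000800+0.002225i)
  m=-1: +0.350935-0.271232i × +0.036501+0.116792i = +0.044487+0.031086i  (running Σ = +0.045287+0.033311i)
  m=0: +0.168911-0.000000i × +0.725894+0.000000i = +0.122611+0.000000i  (running Σ = +0.167898+0.033311i)
  m=1: -0.350935-0.271232i × -0.036501+0.116792i = +0.044487-0.031086i  (running Σ = +0.212386+0.002225i)
  m=2: +0.063362+0.243244i × -0.007667-0.005311i = +0.000806-0.002202i  (running Σ = +0.213192+0.000023i)
  m=3: +0.025879-0.060675i × +0.000289-0.000225i = -0.000006-0.000023i  (running Σ = +0.213186+0.000000i)
Accumulated sum +0.213186+0.000000i; after 4π/(2l+1) scaling, +0.382710+0.000000i ⇒ P_3 = 0.382710

0.382710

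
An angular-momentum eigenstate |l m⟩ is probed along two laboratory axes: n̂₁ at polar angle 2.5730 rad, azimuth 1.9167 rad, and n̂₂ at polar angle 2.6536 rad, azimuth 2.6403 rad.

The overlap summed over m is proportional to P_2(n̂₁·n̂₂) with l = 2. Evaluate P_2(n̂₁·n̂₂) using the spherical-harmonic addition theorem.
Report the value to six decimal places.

0.807121

Addition theorem: P_2(cos γ) = (4π/5) Σ_m Y*_{lm}(Ω₁) Y_{lm}(Ω₂), m = −2…2:
  m=-2: Y*=-0.08624 - 0.07144j  Y=0.04569 + 0.07157j  product 0.00117 - 0.00944j
  m=-1: Y*=0.11884 - 0.32976j  Y=0.28057 + 0.15375j  product 0.08404 - 0.07425j
  m=+0: Y*=0.35646 + 0.00000j  Y=0.42279 + 0.00000j  product 0.15071 + 0.00000j
  m=+1: Y*=-0.11884 - 0.32976j  Y=-0.28057 + 0.15375j  product 0.08404 + 0.07425j
  m=+2: Y*=-0.08624 + 0.07144j  Y=0.04569 - 0.07157j  product 0.00117 + 0.00944j
Total Σ_m = 0.32114 - 0.00000j. Multiply by 2.513274: 0.80712 - 0.00000j. P_2(cos γ) = 0.807121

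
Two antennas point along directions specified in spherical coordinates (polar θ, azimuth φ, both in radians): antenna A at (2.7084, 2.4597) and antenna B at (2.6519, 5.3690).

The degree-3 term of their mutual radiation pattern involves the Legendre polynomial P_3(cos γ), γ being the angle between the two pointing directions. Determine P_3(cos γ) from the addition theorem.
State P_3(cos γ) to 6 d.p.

-0.349058

Summing Y*_{l m}(θ₁,φ₁)·Y_{l m}(θ₂,φ₂) over m ∈ [−3, 3]; prefactor 4π/(2·3+1) = 1.795196:
  [-3]  conj(Y_{3,-3})(Ω₁) = +0.014111+0.027446i ; Y_{3,-3}(Ω₂) = -0.040005+0.016868i ; Δ = -0.001027-0.000860i
  [-2]  conj(Y_{3,-2})(Ω₁) = -0.033594+0.159958i ; Y_{3,-2}(Ω₂) = +0.050826-0.192944i ; Δ = +0.029155+0.014612i
  [-1]  conj(Y_{3,-1})(Ω₁) = -0.328505+0.266679i ; Y_{3,-1}(Ω₂) = +0.268524+0.348421i ; Δ = -0.181128-0.042848i
  [+0]  conj(Y_{3,0})(Ω₁) = -0.379000-0.000000i ; Y_{3,0}(Ω₂) = -0.294357+0.000000i ; Δ = +0.111561+0.000000i
  [+1]  conj(Y_{3,1})(Ω₁) = +0.328505+0.266679i ; Y_{3,1}(Ω₂) = -0.268524+0.348421i ; Δ = -0.181128+0.042848i
  [+2]  conj(Y_{3,2})(Ω₁) = -0.033594-0.159958i ; Y_{3,2}(Ω₂) = +0.050826+0.192944i ; Δ = +0.029155-0.014612i
  [+3]  conj(Y_{3,3})(Ω₁) = -0.014111+0.027446i ; Y_{3,3}(Ω₂) = +0.040005+0.016868i ; Δ = -0.001027+0.000860i
Total Σ_m = -0.194440-0.000000i. Multiply by 1.795196: -0.349058-0.000000i. P_3(cos γ) = -0.349058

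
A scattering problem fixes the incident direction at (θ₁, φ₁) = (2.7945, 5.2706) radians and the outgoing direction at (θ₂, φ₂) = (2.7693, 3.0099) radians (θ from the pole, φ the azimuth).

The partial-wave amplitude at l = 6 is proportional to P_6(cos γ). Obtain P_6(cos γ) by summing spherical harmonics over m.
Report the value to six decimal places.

-0.387616

Addition theorem: P_6(cos γ) = (4π/13) Σ_m Y*_{lm}(Ω₁) Y_{lm}(Ω₂), m = −6…6:
  term(m=-6) = +0.000000+0.000001i   from Y*(Ω₁)=+0.000732+0.000154i, Y(Ω₂)=+0.000788+0.000795i
  term(m=-5) = +0.000022-0.000068i   from Y*(Ω₁)=-0.002461-0.006732i, Y(Ω₂)=+0.007852+0.006074i
  term(m=-4) = -0.002065+0.000829i   from Y*(Ω₁)=-0.025628+0.032883i, Y(Ω₂)=+0.046136+0.026832i
  term(m=-3) = +0.027221+0.014832i   from Y*(Ω₁)=+0.161322+0.016812i, Y(Ω₂)=+0.176402+0.073560i
  term(m=-2) = -0.034328-0.177545i   from Y*(Ω₁)=-0.180091-0.368690i, Y(Ω₂)=+0.425512+0.114739i
  term(m=-1) = -0.190973+0.231433i   from Y*(Ω₁)=-0.298484+0.477988i, Y(Ω₂)=+0.527844+0.069918i
  term(m=+0) = -0.000747+0.000000i   from Y*(Ω₁)=+0.080326-0.000000i, Y(Ω₂)=-0.009302+0.000000i
  term(m=+1) = -0.190973-0.231433i   from Y*(Ω₁)=+0.298484+0.477988i, Y(Ω₂)=-0.527844+0.069918i
  term(m=+2) = -0.034328+0.177545i   from Y*(Ω₁)=-0.180091+0.368690i, Y(Ω₂)=+0.425512-0.114739i
  term(m=+3) = +0.027221-0.014832i   from Y*(Ω₁)=-0.161322+0.016812i, Y(Ω₂)=-0.176402+0.073560i
  term(m=+4) = -0.002065-0.000829i   from Y*(Ω₁)=-0.025628-0.032883i, Y(Ω₂)=+0.046136-0.026832i
  term(m=+5) = +0.000022+0.000068i   from Y*(Ω₁)=+0.002461-0.006732i, Y(Ω₂)=-0.007852+0.006074i
  term(m=+6) = +0.000000-0.000001i   from Y*(Ω₁)=+0.000732-0.000154i, Y(Ω₂)=+0.000788-0.000795i
Accumulated sum -0.400992+0.000000i; after 4π/(2l+1) scaling, -0.387616+0.000000i ⇒ P_6 = -0.387616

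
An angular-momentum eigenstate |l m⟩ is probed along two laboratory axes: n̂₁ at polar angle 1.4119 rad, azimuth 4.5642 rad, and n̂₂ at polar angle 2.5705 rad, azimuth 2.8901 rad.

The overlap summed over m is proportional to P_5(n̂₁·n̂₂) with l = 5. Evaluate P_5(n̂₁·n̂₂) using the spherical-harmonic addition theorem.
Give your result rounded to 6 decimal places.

Expand P_5 via completeness: Σ_{m} conj(Y_{5,m}) at Ω₁ times Y_{5,m} at Ω₂ —
  term(m=-5) = -0.004608+0.008114i   from Y*(Ω₁)=-0.294041-0.321418i, Y(Ω₂)=-0.006602-0.020377i
  term(m=-4) = -0.021314-0.009345i   from Y*(Ω₁)=+0.183092-0.123323i, Y(Ω₂)=-0.056431-0.089051i
  term(m=-3) = -0.023088+0.072097i   from Y*(Ω₁)=-0.110954-0.232915i, Y(Ω₂)=-0.213805-0.200975i
  term(m=-2) = -0.110769-0.023217i   from Y*(Ω₁)=+0.231268-0.070623i, Y(Ω₂)=-0.410070-0.225614i
  term(m=-1) = -0.006029+0.058154i   from Y*(Ω₁)=-0.030941-0.207266i, Y(Ω₂)=-0.270214-0.069427i
  term(m=+0) = +0.072192+0.000000i   from Y*(Ω₁)=+0.245873-0.000000i, Y(Ω₂)=+0.293613+0.000000i
  term(m=+1) = -0.006029-0.058154i   from Y*(Ω₁)=+0.030941-0.207266i, Y(Ω₂)=+0.270214-0.069427i
  term(m=+2) = -0.110769+0.023217i   from Y*(Ω₁)=+0.231268+0.070623i, Y(Ω₂)=-0.410070+0.225614i
  term(m=+3) = -0.023088-0.072097i   from Y*(Ω₁)=+0.110954-0.232915i, Y(Ω₂)=+0.213805-0.200975i
  term(m=+4) = -0.021314+0.009345i   from Y*(Ω₁)=+0.183092+0.123323i, Y(Ω₂)=-0.056431+0.089051i
  term(m=+5) = -0.004608-0.008114i   from Y*(Ω₁)=+0.294041-0.321418i, Y(Ω₂)=+0.006602-0.020377i
Σ over m = -0.259425+0.000000i; ×(4π/11) → -0.296367+0.000000i. Real part: -0.296367

-0.296367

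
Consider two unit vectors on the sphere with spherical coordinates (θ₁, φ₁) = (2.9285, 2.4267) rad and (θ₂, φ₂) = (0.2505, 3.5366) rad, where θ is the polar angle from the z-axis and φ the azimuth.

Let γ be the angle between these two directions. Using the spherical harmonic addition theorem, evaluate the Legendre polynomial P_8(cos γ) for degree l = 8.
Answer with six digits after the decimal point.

-0.358829

Addition theorem: P_8(cos γ) = (4π/17) Σ_m Y*_{lm}(Ω₁) Y_{lm}(Ω₂), m = −8…8:
  m=-8: Y*=+0.000002+0.000001i  Y=-0.000007+0.000000i  product -0.000000-0.000000i
  m=-7: Y*=+0.000011+0.000037i  Y=+0.000107+0.000042i  product -0.000000+0.000000i
  m=-6: Y*=-0.000184+0.000409i  Y=-0.000819-0.000796i  product +0.000000-0.000000i
  m=-5: Y*=-0.003458+0.001598i  Y=+0.003213+0.007510i  product -0.000023-0.000021i
  m=-4: Y*=-0.023060-0.006682i  Y=-0.000399-0.043243i  product -0.000280+0.001000i
  m=-3: Y*=-0.060288-0.093259i  Y=-0.062818+0.154677i  product +0.018212-0.003467i
  m=-2: Y*=+0.050054-0.352611i  Y=+0.310136-0.313013i  product -0.094848-0.125025i
  m=-1: Y*=+0.512819-0.445164i  Y=-0.610290+0.254442i  product -0.199700+0.402161i
  m=+0: Y*=+0.388567-0.000000i  Y=+0.174605+0.000000i  product +0.067846+0.000000i
  m=+1: Y*=-0.512819-0.445164i  Y=+0.610290+0.254442i  product -0.199700-0.402161i
  m=+2: Y*=+0.050054+0.352611i  Y=+0.310136+0.313013i  product -0.094848+0.125025i
  m=+3: Y*=+0.060288-0.093259i  Y=+0.062818+0.154677i  product +0.018212+0.003467i
  m=+4: Y*=-0.023060+0.006682i  Y=-0.000399+0.043243i  product -0.000280-0.001000i
  m=+5: Y*=+0.003458+0.001598i  Y=-0.003213+0.007510i  product -0.000023+0.000021i
  m=+6: Y*=-0.000184-0.000409i  Y=-0.000819+0.000796i  product +0.000000+0.000000i
  m=+7: Y*=-0.000011+0.000037i  Y=-0.000107+0.000042i  product -0.000000-0.000000i
  m=+8: Y*=+0.000002-0.000001i  Y=-0.000007-0.000000i  product -0.000000+0.000000i
Total Σ_m = -0.485430-0.000000i. Multiply by 0.739198: -0.358829-0.000000i. P_8(cos γ) = -0.358829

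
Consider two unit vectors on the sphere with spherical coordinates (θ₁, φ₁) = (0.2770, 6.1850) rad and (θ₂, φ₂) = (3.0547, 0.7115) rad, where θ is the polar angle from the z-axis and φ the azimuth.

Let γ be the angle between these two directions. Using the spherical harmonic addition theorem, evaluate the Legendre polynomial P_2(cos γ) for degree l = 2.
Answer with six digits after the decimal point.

Expand P_2 via completeness: Σ_{m} conj(Y_{2,m}) at Ω₁ times Y_{2,m} at Ω₂ —
  [-2]  conj(Y_{2,-2})(Ω₁) = +0.028333-0.005636i ; Y_{2,-2}(Ω₂) = +0.000428-0.002877i ; Δ = -0.000004-0.000084i
  [-1]  conj(Y_{2,-1})(Ω₁) = +0.202237-0.019921i ; Y_{2,-1}(Ω₂) = -0.050587+0.043613i ; Δ = -0.009362+0.009828i
  [+0]  conj(Y_{2,0})(Ω₁) = +0.560022-0.000000i ; Y_{2,0}(Ω₂) = +0.623657+0.000000i ; Δ = +0.349262+0.000000i
  [+1]  conj(Y_{2,1})(Ω₁) = -0.202237-0.019921i ; Y_{2,1}(Ω₂) = +0.050587+0.043613i ; Δ = -0.009362-0.009828i
  [+2]  conj(Y_{2,2})(Ω₁) = +0.028333+0.005636i ; Y_{2,2}(Ω₂) = +0.000428+0.002877i ; Δ = -0.000004+0.000084i
Total Σ_m = +0.330530-0.000000i. Multiply by 2.513274: +0.830713-0.000000i. P_2(cos γ) = 0.830713

0.830713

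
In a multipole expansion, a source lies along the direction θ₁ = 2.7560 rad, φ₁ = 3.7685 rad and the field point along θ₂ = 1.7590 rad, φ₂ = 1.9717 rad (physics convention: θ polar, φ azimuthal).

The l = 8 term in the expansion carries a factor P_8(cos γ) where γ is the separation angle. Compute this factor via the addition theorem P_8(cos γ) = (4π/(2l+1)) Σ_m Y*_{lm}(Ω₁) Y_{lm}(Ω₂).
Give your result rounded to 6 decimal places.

Expand P_8 via completeness: Σ_{m} conj(Y_{8,m}) at Ω₁ times Y_{8,m} at Ω₂ —
  term(m=-8) = (-0.000022, 0.000090)   from Y*(Ω₁)=(0.000062, -0.000197), Y(Ω₂)=(-0.445999, 0.029316)
  term(m=-7) = (0.000692, 0.000008)   from Y*(Ω₁)=(-0.000648, -0.001928), Y(Ω₂)=(-0.112035, 0.321550)
  term(m=-6) = (0.000433, 0.001986)   from Y*(Ω₁)=(-0.010301, -0.007352), Y(Ω₂)=(-0.119048, -0.107869)
  term(m=-5) = (0.017449, -0.008231)   from Y*(Ω₁)=(-0.056012, 0.000395), Y(Ω₂)=(-0.312545, 0.144750)
  term(m=-4) = (0.005945, 0.007554)   from Y*(Ω₁)=(-0.145015, 0.106615), Y(Ω₂)=(-0.001752, -0.053377)
  term(m=-3) = (0.084295, -0.104665)   from Y*(Ω₁)=(-0.123769, 0.386481), Y(Ω₂)=(-0.308977, -0.119161)
  term(m=-2) = (0.002212, 0.001074)   from Y*(Ω₁)=(0.176659, 0.538525), Y(Ω₂)=(0.003017, -0.003118)
  term(m=-1) = (0.019731, -0.085812)   from Y*(Ω₁)=(0.221486, 0.160442), Y(Ω₂)=(-0.125642, -0.296425)
  term(m=+0) = (0.004070, 0.000000)   from Y*(Ω₁)=(-0.400024, -0.000000), Y(Ω₂)=(-0.010174, 0.000000)
  term(m=+1) = (0.019731, 0.085812)   from Y*(Ω₁)=(-0.221486, 0.160442), Y(Ω₂)=(0.125642, -0.296425)
  term(m=+2) = (0.002212, -0.001074)   from Y*(Ω₁)=(0.176659, -0.538525), Y(Ω₂)=(0.003017, 0.003118)
  term(m=+3) = (0.084295, 0.104665)   from Y*(Ω₁)=(0.123769, 0.386481), Y(Ω₂)=(0.308977, -0.119161)
  term(m=+4) = (0.005945, -0.007554)   from Y*(Ω₁)=(-0.145015, -0.106615), Y(Ω₂)=(-0.001752, 0.053377)
  term(m=+5) = (0.017449, 0.008231)   from Y*(Ω₁)=(0.056012, 0.000395), Y(Ω₂)=(0.312545, 0.144750)
  term(m=+6) = (0.000433, -0.001986)   from Y*(Ω₁)=(-0.010301, 0.007352), Y(Ω₂)=(-0.119048, 0.107869)
  term(m=+7) = (0.000692, -0.000008)   from Y*(Ω₁)=(0.000648, -0.001928), Y(Ω₂)=(0.112035, 0.321550)
  term(m=+8) = (-0.000022, -0.000090)   from Y*(Ω₁)=(0.000062, 0.000197), Y(Ω₂)=(-0.445999, -0.029316)
Total Σ_m = (0.265543, -0.000000). Multiply by 0.739198: (0.196289, -0.000000). P_8(cos γ) = 0.196289

0.196289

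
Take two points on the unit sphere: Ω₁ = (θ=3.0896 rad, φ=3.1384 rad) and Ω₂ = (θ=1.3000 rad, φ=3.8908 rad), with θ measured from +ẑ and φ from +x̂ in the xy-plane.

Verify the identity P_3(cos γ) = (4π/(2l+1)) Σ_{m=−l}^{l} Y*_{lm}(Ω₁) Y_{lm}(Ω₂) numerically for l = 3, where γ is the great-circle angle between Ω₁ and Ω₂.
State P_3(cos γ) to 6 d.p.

0.315222

Addition theorem: P_3(cos γ) = (4π/7) Σ_m Y*_{lm}(Ω₁) Y_{lm}(Ω₂), m = −3…3:
  [-3]  conj(Y_{3,-3})(Ω₁) = -0.00006 + 0.00000j ; Y_{3,-3}(Ω₂) = 0.23378 + 0.29097j ; Δ = -0.00001 - 0.00002j
  [-2]  conj(Y_{3,-2})(Ω₁) = -0.00276 + 0.00002j ; Y_{3,-2}(Ω₂) = 0.01836 - 0.25315j ; Δ = -0.00005 + 0.00070j
  [-1]  conj(Y_{3,-1})(Ω₁) = -0.06695 + 0.00021j ; Y_{3,-1}(Ω₂) = 0.14644 - 0.13620j ; Δ = -0.00978 + 0.00915j
  [+0]  conj(Y_{3,0})(Ω₁) = -0.74031 + 0.00000j ; Y_{3,0}(Ω₂) = -0.26376 + 0.00000j ; Δ = 0.19526 + 0.00000j
  [+1]  conj(Y_{3,1})(Ω₁) = 0.06695 + 0.00021j ; Y_{3,1}(Ω₂) = -0.14644 - 0.13620j ; Δ = -0.00978 - 0.00915j
  [+2]  conj(Y_{3,2})(Ω₁) = -0.00276 - 0.00002j ; Y_{3,2}(Ω₂) = 0.01836 + 0.25315j ; Δ = -0.00005 - 0.00070j
  [+3]  conj(Y_{3,3})(Ω₁) = 0.00006 + 0.00000j ; Y_{3,3}(Ω₂) = -0.23378 + 0.29097j ; Δ = -0.00001 + 0.00002j
Total Σ_m = 0.17559 + 0.00000j. Multiply by 1.795196: 0.31522 + 0.00000j. P_3(cos γ) = 0.315222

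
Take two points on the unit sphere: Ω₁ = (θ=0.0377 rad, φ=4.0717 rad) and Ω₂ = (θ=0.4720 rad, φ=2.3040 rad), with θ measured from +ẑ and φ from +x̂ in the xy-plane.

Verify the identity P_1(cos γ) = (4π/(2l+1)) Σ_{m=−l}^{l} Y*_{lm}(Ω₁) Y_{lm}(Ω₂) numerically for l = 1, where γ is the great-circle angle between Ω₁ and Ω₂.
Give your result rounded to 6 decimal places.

Term-by-term m-sum for l=1 (normalisation 4π/3 = 4.188790):
  m=-1: Y*=-0.00778 - 0.01044j  Y=-0.10513 - 0.11672j  product -0.00040 + 0.00201j
  m=+0: Y*=0.48826 + 0.00000j  Y=0.43518 + 0.00000j  product 0.21248 + 0.00000j
  m=+1: Y*=0.00778 - 0.01044j  Y=0.10513 - 0.11672j  product -0.00040 - 0.00201j
Total Σ_m = 0.21168 + 0.00000j. Multiply by 4.188790: 0.88668 + 0.00000j. P_1(cos γ) = 0.886675

0.886675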